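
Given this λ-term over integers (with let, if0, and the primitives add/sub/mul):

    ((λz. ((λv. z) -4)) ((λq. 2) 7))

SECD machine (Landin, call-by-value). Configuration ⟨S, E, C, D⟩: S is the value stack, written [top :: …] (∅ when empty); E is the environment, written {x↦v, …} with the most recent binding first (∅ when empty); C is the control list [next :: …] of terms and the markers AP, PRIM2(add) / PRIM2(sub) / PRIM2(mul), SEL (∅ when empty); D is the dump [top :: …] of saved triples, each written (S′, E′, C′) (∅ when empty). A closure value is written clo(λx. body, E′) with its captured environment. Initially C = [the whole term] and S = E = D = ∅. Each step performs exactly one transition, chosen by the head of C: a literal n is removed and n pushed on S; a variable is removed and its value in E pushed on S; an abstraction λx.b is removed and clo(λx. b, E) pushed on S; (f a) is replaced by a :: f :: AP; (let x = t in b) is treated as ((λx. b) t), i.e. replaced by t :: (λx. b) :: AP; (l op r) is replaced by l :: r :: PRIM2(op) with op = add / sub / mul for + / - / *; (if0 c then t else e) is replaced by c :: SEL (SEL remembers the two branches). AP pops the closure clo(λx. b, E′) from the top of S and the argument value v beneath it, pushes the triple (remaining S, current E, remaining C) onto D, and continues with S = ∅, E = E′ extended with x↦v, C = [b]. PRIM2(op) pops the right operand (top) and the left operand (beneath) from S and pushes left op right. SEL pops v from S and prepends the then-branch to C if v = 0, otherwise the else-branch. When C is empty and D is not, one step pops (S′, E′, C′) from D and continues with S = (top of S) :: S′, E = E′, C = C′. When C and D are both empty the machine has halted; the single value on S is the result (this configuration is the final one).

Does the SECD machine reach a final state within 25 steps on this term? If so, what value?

Answer: 2

Derivation:
[0] <S=∅, E=∅, C=[((λz. ((λv. z) -4)) ((λq. 2) 7))], D=∅>
[1] <S=∅, E=∅, C=[((λq. 2) 7) :: (λz. ((λv. z) -4)) :: AP], D=∅>
[2] <S=∅, E=∅, C=[7 :: (λq. 2) :: AP :: (λz. ((λv. z) -4)) :: AP], D=∅>
[3] <S=[7], E=∅, C=[(λq. 2) :: AP :: (λz. ((λv. z) -4)) :: AP], D=∅>
[4] <S=[clo(λq. 2, ∅) :: 7], E=∅, C=[AP :: (λz. ((λv. z) -4)) :: AP], D=∅>
[5] <S=∅, E={q↦7}, C=[2], D=[(∅, ∅, [(λz. ((λv. z) -4)) :: AP])]>
[6] <S=[2], E={q↦7}, C=∅, D=[(∅, ∅, [(λz. ((λv. z) -4)) :: AP])]>
[7] <S=[2], E=∅, C=[(λz. ((λv. z) -4)) :: AP], D=∅>
[8] <S=[clo(λz. ((λv. z) -4), ∅) :: 2], E=∅, C=[AP], D=∅>
[9] <S=∅, E={z↦2}, C=[((λv. z) -4)], D=[(∅, ∅, ∅)]>
[10] <S=∅, E={z↦2}, C=[-4 :: (λv. z) :: AP], D=[(∅, ∅, ∅)]>
[11] <S=[-4], E={z↦2}, C=[(λv. z) :: AP], D=[(∅, ∅, ∅)]>
[12] <S=[clo(λv. z, {z↦2}) :: -4], E={z↦2}, C=[AP], D=[(∅, ∅, ∅)]>
[13] <S=∅, E={v↦-4, z↦2}, C=[z], D=[(∅, {z↦2}, ∅) :: (∅, ∅, ∅)]>
[14] <S=[2], E={v↦-4, z↦2}, C=∅, D=[(∅, {z↦2}, ∅) :: (∅, ∅, ∅)]>
[15] <S=[2], E={z↦2}, C=∅, D=[(∅, ∅, ∅)]>
[16] <S=[2], E=∅, C=∅, D=∅>
→ final value 2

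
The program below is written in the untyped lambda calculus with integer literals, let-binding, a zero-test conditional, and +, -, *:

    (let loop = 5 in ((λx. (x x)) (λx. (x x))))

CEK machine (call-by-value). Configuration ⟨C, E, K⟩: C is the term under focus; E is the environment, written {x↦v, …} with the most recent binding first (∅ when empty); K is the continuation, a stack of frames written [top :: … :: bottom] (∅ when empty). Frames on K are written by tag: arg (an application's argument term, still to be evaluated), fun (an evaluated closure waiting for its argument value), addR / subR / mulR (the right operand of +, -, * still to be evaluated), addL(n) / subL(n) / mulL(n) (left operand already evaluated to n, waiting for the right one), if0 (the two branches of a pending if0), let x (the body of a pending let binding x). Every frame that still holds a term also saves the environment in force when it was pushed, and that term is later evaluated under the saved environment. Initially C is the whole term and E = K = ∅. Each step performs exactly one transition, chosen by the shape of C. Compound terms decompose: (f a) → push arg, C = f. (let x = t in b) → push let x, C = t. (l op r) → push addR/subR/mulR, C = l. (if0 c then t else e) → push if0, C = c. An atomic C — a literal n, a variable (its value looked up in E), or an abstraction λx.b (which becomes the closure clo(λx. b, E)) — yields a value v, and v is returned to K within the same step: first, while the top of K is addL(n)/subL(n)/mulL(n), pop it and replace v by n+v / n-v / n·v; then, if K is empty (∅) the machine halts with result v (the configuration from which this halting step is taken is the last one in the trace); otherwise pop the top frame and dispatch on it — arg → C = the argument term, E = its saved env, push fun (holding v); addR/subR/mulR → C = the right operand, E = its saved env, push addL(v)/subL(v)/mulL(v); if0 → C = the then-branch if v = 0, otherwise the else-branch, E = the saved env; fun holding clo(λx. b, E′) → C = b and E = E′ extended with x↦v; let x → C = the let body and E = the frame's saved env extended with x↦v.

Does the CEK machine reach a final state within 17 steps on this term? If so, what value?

Answer: DIVERGES (no final state within 17 steps)

Machine steps:
[0] [C=(let loop = 5 in ((λx. (x x)) (λx. (x x)))) | E=∅ | K=∅]
[1] [C=5 | E=∅ | K=[let loop]]
[2] [C=((λx. (x x)) (λx. (x x))) | E={loop↦5} | K=∅]
[3] [C=(λx. (x x)) | E={loop↦5} | K=[arg]]
[4] [C=(λx. (x x)) | E={loop↦5} | K=[fun]]
[5] [C=(x x) | E={x↦clo(λx. (x x), {loop↦5}), loop↦5} | K=∅]
[6] [C=x | E={x↦clo(λx. (x x), {loop↦5}), loop↦5} | K=[arg]]
[7] [C=x | E={x↦clo(λx. (x x), {loop↦5}), loop↦5} | K=[fun]]
… configuration repeats with period 3 (steps 5–7 recur indefinitely) …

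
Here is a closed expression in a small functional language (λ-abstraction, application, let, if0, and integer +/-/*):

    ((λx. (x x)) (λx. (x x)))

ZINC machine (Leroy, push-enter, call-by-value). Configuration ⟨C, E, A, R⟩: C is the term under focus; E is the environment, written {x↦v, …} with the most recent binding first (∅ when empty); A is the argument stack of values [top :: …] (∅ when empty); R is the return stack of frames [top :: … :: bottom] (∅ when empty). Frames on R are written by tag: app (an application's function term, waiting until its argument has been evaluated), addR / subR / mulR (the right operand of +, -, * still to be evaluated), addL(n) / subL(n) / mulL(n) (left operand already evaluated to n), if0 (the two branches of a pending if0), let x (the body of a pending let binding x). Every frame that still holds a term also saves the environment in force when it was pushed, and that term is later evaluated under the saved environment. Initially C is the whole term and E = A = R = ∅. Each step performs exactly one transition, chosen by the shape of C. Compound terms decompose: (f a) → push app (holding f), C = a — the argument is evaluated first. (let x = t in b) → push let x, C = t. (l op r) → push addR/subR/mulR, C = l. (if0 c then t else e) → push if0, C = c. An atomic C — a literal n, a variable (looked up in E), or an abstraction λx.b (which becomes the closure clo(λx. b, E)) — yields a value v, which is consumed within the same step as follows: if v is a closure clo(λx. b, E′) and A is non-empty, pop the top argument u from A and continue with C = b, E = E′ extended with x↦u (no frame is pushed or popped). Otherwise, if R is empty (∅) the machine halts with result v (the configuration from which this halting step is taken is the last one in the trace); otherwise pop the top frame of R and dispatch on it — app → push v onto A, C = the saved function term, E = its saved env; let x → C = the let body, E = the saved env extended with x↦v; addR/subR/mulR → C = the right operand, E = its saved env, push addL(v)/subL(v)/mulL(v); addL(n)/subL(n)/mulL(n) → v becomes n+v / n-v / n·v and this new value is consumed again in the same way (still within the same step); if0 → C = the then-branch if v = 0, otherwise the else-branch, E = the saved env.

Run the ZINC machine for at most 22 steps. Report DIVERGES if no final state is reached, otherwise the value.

Answer: DIVERGES (no final state within 22 steps)

Machine steps:
[0] [C=((λx. (x x)) (λx. (x x))) | E=∅ | A=∅ | R=∅]
[1] [C=(λx. (x x)) | E=∅ | A=∅ | R=[app]]
[2] [C=(λx. (x x)) | E=∅ | A=[clo(λx. (x x), ∅)] | R=∅]
[3] [C=(x x) | E={x↦clo(λx. (x x), ∅)} | A=∅ | R=∅]
[4] [C=x | E={x↦clo(λx. (x x), ∅)} | A=∅ | R=[app]]
[5] [C=x | E={x↦clo(λx. (x x), ∅)} | A=[clo(λx. (x x), ∅)] | R=∅]
… configuration repeats with period 3 (steps 3–5 recur indefinitely) …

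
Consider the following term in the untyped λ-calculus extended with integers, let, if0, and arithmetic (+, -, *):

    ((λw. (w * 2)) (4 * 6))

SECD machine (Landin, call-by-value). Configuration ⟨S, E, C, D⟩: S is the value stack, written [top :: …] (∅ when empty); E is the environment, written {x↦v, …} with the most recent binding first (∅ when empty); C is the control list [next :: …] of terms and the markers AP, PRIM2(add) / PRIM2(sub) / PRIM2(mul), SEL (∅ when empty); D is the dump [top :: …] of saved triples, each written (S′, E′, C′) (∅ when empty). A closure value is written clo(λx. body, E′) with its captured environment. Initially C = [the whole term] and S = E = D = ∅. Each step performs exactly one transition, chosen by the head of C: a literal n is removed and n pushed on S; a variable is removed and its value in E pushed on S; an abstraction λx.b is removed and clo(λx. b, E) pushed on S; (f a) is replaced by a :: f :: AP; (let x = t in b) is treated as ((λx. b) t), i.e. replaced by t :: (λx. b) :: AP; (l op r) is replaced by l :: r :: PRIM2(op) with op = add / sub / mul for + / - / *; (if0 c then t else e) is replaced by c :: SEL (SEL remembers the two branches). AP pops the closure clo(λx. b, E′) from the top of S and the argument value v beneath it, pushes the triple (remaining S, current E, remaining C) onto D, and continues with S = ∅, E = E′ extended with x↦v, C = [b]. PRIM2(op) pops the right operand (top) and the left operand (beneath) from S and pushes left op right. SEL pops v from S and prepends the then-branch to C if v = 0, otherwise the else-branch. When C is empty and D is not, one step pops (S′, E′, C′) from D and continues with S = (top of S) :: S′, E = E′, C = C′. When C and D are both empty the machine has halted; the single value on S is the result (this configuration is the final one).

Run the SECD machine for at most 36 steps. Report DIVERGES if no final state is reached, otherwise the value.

Answer: 48

Derivation:
t=0: <S=∅, E=∅, C=[((λw. (w * 2)) (4 * 6))], D=∅>
t=1: <S=∅, E=∅, C=[(4 * 6) :: (λw. (w * 2)) :: AP], D=∅>
t=2: <S=∅, E=∅, C=[4 :: 6 :: PRIM2(mul) :: (λw. (w * 2)) :: AP], D=∅>
t=3: <S=[4], E=∅, C=[6 :: PRIM2(mul) :: (λw. (w * 2)) :: AP], D=∅>
t=4: <S=[6 :: 4], E=∅, C=[PRIM2(mul) :: (λw. (w * 2)) :: AP], D=∅>
t=5: <S=[24], E=∅, C=[(λw. (w * 2)) :: AP], D=∅>
t=6: <S=[clo(λw. (w * 2), ∅) :: 24], E=∅, C=[AP], D=∅>
t=7: <S=∅, E={w↦24}, C=[(w * 2)], D=[(∅, ∅, ∅)]>
t=8: <S=∅, E={w↦24}, C=[w :: 2 :: PRIM2(mul)], D=[(∅, ∅, ∅)]>
t=9: <S=[24], E={w↦24}, C=[2 :: PRIM2(mul)], D=[(∅, ∅, ∅)]>
t=10: <S=[2 :: 24], E={w↦24}, C=[PRIM2(mul)], D=[(∅, ∅, ∅)]>
t=11: <S=[48], E={w↦24}, C=∅, D=[(∅, ∅, ∅)]>
t=12: <S=[48], E=∅, C=∅, D=∅>
→ final value 48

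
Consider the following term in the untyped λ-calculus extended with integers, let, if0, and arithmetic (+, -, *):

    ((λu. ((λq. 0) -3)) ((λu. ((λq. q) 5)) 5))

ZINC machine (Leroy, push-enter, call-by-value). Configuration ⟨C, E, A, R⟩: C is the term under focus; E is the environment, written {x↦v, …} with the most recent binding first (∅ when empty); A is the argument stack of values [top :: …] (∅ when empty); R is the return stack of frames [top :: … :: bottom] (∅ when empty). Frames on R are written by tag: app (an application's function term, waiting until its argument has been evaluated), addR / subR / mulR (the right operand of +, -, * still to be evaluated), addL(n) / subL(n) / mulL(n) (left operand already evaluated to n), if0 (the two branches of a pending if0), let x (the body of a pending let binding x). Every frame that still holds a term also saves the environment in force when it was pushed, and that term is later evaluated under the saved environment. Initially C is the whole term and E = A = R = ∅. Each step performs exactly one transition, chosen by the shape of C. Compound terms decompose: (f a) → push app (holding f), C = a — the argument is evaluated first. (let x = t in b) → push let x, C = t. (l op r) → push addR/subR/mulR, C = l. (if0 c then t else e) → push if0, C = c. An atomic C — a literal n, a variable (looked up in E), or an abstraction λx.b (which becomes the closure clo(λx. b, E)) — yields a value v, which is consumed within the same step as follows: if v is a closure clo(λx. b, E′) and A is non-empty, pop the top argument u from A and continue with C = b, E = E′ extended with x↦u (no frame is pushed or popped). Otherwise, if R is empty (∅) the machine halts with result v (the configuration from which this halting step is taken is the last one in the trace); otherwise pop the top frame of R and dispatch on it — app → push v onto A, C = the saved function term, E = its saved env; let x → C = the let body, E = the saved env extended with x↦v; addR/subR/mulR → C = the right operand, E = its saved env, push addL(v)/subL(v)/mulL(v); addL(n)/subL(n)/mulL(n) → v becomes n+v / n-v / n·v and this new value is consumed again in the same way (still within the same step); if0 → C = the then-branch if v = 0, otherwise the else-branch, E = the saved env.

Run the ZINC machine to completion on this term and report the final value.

step 0: <C=((λu. ((λq. 0) -3)) ((λu. ((λq. q) 5)) 5)), E=∅, A=∅, R=∅>
step 1: <C=((λu. ((λq. q) 5)) 5), E=∅, A=∅, R=[app]>
step 2: <C=5, E=∅, A=∅, R=[app :: app]>
step 3: <C=(λu. ((λq. q) 5)), E=∅, A=[5], R=[app]>
step 4: <C=((λq. q) 5), E={u↦5}, A=∅, R=[app]>
step 5: <C=5, E={u↦5}, A=∅, R=[app :: app]>
step 6: <C=(λq. q), E={u↦5}, A=[5], R=[app]>
step 7: <C=q, E={q↦5, u↦5}, A=∅, R=[app]>
step 8: <C=(λu. ((λq. 0) -3)), E=∅, A=[5], R=∅>
step 9: <C=((λq. 0) -3), E={u↦5}, A=∅, R=∅>
step 10: <C=-3, E={u↦5}, A=∅, R=[app]>
step 11: <C=(λq. 0), E={u↦5}, A=[-3], R=∅>
step 12: <C=0, E={q↦-3, u↦5}, A=∅, R=∅>
→ final value 0

Answer: 0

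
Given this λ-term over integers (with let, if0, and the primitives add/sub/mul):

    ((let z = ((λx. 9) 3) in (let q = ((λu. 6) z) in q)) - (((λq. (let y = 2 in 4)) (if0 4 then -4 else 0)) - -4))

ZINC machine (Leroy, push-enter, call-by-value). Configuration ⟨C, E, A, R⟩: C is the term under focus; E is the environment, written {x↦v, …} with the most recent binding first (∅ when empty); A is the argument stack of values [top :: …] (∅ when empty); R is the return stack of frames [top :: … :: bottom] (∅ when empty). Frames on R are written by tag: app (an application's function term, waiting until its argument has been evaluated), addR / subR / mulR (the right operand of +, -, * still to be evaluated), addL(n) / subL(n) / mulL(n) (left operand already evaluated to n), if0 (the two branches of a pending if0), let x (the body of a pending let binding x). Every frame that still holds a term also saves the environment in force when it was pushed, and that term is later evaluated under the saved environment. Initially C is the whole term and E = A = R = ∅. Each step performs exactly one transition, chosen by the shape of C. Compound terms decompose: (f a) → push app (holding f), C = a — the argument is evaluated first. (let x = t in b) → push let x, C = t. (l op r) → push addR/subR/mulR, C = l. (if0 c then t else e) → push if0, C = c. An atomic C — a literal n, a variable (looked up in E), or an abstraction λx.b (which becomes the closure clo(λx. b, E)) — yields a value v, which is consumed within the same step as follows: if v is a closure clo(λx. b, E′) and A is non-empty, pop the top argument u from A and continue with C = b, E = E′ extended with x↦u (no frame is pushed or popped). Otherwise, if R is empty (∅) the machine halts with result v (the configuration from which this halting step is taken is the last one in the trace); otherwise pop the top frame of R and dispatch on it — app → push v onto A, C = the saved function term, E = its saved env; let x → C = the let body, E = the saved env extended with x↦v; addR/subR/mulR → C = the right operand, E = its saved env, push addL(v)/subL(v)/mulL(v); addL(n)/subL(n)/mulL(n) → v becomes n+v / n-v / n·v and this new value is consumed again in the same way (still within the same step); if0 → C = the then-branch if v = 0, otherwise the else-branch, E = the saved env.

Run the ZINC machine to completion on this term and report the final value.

[0] <C=((let z = ((λx. 9) 3) in (let q = ((λu. 6) z) in q)) - (((λq. (let y = 2 in 4)) (if0 4 then -4 else 0)) - -4)), E=∅, A=∅, R=∅>
[1] <C=(let z = ((λx. 9) 3) in (let q = ((λu. 6) z) in q)), E=∅, A=∅, R=[subR]>
[2] <C=((λx. 9) 3), E=∅, A=∅, R=[let z :: subR]>
[3] <C=3, E=∅, A=∅, R=[app :: let z :: subR]>
[4] <C=(λx. 9), E=∅, A=[3], R=[let z :: subR]>
[5] <C=9, E={x↦3}, A=∅, R=[let z :: subR]>
[6] <C=(let q = ((λu. 6) z) in q), E={z↦9}, A=∅, R=[subR]>
[7] <C=((λu. 6) z), E={z↦9}, A=∅, R=[let q :: subR]>
[8] <C=z, E={z↦9}, A=∅, R=[app :: let q :: subR]>
[9] <C=(λu. 6), E={z↦9}, A=[9], R=[let q :: subR]>
[10] <C=6, E={u↦9, z↦9}, A=∅, R=[let q :: subR]>
[11] <C=q, E={q↦6, z↦9}, A=∅, R=[subR]>
[12] <C=(((λq. (let y = 2 in 4)) (if0 4 then -4 else 0)) - -4), E=∅, A=∅, R=[subL(6)]>
[13] <C=((λq. (let y = 2 in 4)) (if0 4 then -4 else 0)), E=∅, A=∅, R=[subR :: subL(6)]>
[14] <C=(if0 4 then -4 else 0), E=∅, A=∅, R=[app :: subR :: subL(6)]>
[15] <C=4, E=∅, A=∅, R=[if0 :: app :: subR :: subL(6)]>
[16] <C=0, E=∅, A=∅, R=[app :: subR :: subL(6)]>
[17] <C=(λq. (let y = 2 in 4)), E=∅, A=[0], R=[subR :: subL(6)]>
[18] <C=(let y = 2 in 4), E={q↦0}, A=∅, R=[subR :: subL(6)]>
[19] <C=2, E={q↦0}, A=∅, R=[let y :: subR :: subL(6)]>
[20] <C=4, E={y↦2, q↦0}, A=∅, R=[subR :: subL(6)]>
[21] <C=-4, E=∅, A=∅, R=[subL(4) :: subL(6)]>
→ final value -2

Answer: -2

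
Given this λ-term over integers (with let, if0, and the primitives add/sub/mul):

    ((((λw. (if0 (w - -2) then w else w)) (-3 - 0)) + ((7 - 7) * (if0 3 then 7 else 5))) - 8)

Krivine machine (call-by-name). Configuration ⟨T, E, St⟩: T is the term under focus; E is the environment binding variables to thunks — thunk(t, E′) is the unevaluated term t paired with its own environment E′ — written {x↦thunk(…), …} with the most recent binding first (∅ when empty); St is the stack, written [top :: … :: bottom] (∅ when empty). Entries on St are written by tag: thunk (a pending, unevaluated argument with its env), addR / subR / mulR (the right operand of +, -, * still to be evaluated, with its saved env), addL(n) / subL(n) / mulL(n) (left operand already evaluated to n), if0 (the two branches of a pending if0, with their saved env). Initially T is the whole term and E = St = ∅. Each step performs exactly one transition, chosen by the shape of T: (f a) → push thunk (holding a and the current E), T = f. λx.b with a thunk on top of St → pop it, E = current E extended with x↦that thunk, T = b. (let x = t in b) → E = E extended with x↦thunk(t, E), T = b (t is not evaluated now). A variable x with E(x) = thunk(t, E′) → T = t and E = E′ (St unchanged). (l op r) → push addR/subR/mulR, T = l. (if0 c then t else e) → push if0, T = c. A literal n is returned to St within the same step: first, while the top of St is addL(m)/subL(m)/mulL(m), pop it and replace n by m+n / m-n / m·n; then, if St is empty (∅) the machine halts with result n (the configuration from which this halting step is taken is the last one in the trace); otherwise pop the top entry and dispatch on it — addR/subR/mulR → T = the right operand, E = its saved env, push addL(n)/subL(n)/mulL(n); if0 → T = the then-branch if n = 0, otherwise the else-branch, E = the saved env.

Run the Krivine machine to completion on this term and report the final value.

step 0: ⟨T=((((λw. (if0 (w - -2) then w else w)) (-3 - 0)) + ((7 - 7) * (if0 3 then 7 else 5))) - 8); E=∅; St=∅⟩
step 1: ⟨T=(((λw. (if0 (w - -2) then w else w)) (-3 - 0)) + ((7 - 7) * (if0 3 then 7 else 5))); E=∅; St=[subR]⟩
step 2: ⟨T=((λw. (if0 (w - -2) then w else w)) (-3 - 0)); E=∅; St=[addR :: subR]⟩
step 3: ⟨T=(λw. (if0 (w - -2) then w else w)); E=∅; St=[thunk :: addR :: subR]⟩
step 4: ⟨T=(if0 (w - -2) then w else w); E={w↦thunk((-3 - 0), ∅)}; St=[addR :: subR]⟩
step 5: ⟨T=(w - -2); E={w↦thunk((-3 - 0), ∅)}; St=[if0 :: addR :: subR]⟩
step 6: ⟨T=w; E={w↦thunk((-3 - 0), ∅)}; St=[subR :: if0 :: addR :: subR]⟩
step 7: ⟨T=(-3 - 0); E=∅; St=[subR :: if0 :: addR :: subR]⟩
step 8: ⟨T=-3; E=∅; St=[subR :: subR :: if0 :: addR :: subR]⟩
step 9: ⟨T=0; E=∅; St=[subL(-3) :: subR :: if0 :: addR :: subR]⟩
step 10: ⟨T=-2; E={w↦thunk((-3 - 0), ∅)}; St=[subL(-3) :: if0 :: addR :: subR]⟩
step 11: ⟨T=w; E={w↦thunk((-3 - 0), ∅)}; St=[addR :: subR]⟩
step 12: ⟨T=(-3 - 0); E=∅; St=[addR :: subR]⟩
step 13: ⟨T=-3; E=∅; St=[subR :: addR :: subR]⟩
step 14: ⟨T=0; E=∅; St=[subL(-3) :: addR :: subR]⟩
step 15: ⟨T=((7 - 7) * (if0 3 then 7 else 5)); E=∅; St=[addL(-3) :: subR]⟩
step 16: ⟨T=(7 - 7); E=∅; St=[mulR :: addL(-3) :: subR]⟩
step 17: ⟨T=7; E=∅; St=[subR :: mulR :: addL(-3) :: subR]⟩
step 18: ⟨T=7; E=∅; St=[subL(7) :: mulR :: addL(-3) :: subR]⟩
step 19: ⟨T=(if0 3 then 7 else 5); E=∅; St=[mulL(0) :: addL(-3) :: subR]⟩
step 20: ⟨T=3; E=∅; St=[if0 :: mulL(0) :: addL(-3) :: subR]⟩
step 21: ⟨T=5; E=∅; St=[mulL(0) :: addL(-3) :: subR]⟩
step 22: ⟨T=8; E=∅; St=[subL(-3)]⟩
→ final value -11

Answer: -11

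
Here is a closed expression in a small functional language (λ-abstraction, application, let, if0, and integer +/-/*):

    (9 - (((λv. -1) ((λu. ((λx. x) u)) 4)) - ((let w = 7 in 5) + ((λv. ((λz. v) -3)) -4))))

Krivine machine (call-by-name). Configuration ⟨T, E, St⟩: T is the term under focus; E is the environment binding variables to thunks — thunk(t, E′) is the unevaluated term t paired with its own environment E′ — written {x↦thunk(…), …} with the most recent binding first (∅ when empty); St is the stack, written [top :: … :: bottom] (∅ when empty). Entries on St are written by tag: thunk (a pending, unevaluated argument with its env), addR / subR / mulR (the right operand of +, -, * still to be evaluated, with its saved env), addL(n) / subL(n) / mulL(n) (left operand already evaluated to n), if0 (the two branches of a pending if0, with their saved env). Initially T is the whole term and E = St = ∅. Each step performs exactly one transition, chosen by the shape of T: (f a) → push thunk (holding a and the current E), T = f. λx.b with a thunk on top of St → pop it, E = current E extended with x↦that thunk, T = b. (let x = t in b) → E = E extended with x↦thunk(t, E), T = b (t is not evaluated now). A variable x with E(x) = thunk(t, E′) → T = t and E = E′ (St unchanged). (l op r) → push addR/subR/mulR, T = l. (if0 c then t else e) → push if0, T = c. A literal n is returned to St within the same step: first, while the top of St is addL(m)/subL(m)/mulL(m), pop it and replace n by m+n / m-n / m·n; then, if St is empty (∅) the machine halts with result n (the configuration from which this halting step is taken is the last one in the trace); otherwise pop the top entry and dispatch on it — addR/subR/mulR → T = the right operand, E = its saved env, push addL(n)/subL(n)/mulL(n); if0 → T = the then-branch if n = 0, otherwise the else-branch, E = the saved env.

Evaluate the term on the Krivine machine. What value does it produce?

Answer: 11

Machine steps:
[0] [T=(9 - (((λv. -1) ((λu. ((λx. x) u)) 4)) - ((let w = 7 in 5) + ((λv. ((λz. v) -3)) -4)))) | E=∅ | St=∅]
[1] [T=9 | E=∅ | St=[subR]]
[2] [T=(((λv. -1) ((λu. ((λx. x) u)) 4)) - ((let w = 7 in 5) + ((λv. ((λz. v) -3)) -4))) | E=∅ | St=[subL(9)]]
[3] [T=((λv. -1) ((λu. ((λx. x) u)) 4)) | E=∅ | St=[subR :: subL(9)]]
[4] [T=(λv. -1) | E=∅ | St=[thunk :: subR :: subL(9)]]
[5] [T=-1 | E={v↦thunk(((λu. ((λx. x) u)) 4), ∅)} | St=[subR :: subL(9)]]
[6] [T=((let w = 7 in 5) + ((λv. ((λz. v) -3)) -4)) | E=∅ | St=[subL(-1) :: subL(9)]]
[7] [T=(let w = 7 in 5) | E=∅ | St=[addR :: subL(-1) :: subL(9)]]
[8] [T=5 | E={w↦thunk(7, ∅)} | St=[addR :: subL(-1) :: subL(9)]]
[9] [T=((λv. ((λz. v) -3)) -4) | E=∅ | St=[addL(5) :: subL(-1) :: subL(9)]]
[10] [T=(λv. ((λz. v) -3)) | E=∅ | St=[thunk :: addL(5) :: subL(-1) :: subL(9)]]
[11] [T=((λz. v) -3) | E={v↦thunk(-4, ∅)} | St=[addL(5) :: subL(-1) :: subL(9)]]
[12] [T=(λz. v) | E={v↦thunk(-4, ∅)} | St=[thunk :: addL(5) :: subL(-1) :: subL(9)]]
[13] [T=v | E={z↦thunk(-3, {v↦thunk(-4, ∅)}), v↦thunk(-4, ∅)} | St=[addL(5) :: subL(-1) :: subL(9)]]
[14] [T=-4 | E=∅ | St=[addL(5) :: subL(-1) :: subL(9)]]
→ final value 11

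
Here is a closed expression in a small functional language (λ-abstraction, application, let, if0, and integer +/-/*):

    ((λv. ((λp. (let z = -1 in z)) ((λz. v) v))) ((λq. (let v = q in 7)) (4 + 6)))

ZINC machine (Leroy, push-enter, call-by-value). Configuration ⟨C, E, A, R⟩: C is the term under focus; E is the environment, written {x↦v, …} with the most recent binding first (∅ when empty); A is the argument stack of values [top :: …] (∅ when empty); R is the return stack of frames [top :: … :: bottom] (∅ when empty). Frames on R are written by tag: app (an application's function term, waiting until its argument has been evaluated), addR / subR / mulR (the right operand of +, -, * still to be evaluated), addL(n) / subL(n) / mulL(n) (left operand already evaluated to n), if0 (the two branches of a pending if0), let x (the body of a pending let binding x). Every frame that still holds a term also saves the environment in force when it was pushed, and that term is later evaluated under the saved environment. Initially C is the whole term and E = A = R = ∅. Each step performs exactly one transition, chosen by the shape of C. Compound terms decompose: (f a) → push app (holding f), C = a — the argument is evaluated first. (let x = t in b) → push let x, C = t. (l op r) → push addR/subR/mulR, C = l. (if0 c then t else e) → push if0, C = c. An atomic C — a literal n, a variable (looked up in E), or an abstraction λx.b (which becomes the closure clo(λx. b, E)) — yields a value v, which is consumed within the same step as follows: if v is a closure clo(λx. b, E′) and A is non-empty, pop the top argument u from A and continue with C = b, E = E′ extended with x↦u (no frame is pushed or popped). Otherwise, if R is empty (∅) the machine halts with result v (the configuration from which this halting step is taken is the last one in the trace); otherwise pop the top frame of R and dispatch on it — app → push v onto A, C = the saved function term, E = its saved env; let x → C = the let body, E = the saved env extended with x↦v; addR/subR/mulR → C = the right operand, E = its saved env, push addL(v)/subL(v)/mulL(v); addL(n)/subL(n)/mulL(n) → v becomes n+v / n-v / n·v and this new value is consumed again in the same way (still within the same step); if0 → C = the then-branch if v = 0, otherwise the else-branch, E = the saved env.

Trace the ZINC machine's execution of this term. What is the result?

Answer: -1

Machine steps:
0. ⟨C=((λv. ((λp. (let z = -1 in z)) ((λz. v) v))) ((λq. (let v = q in 7)) (4 + 6))); E=∅; A=∅; R=∅⟩
1. ⟨C=((λq. (let v = q in 7)) (4 + 6)); E=∅; A=∅; R=[app]⟩
2. ⟨C=(4 + 6); E=∅; A=∅; R=[app :: app]⟩
3. ⟨C=4; E=∅; A=∅; R=[addR :: app :: app]⟩
4. ⟨C=6; E=∅; A=∅; R=[addL(4) :: app :: app]⟩
5. ⟨C=(λq. (let v = q in 7)); E=∅; A=[10]; R=[app]⟩
6. ⟨C=(let v = q in 7); E={q↦10}; A=∅; R=[app]⟩
7. ⟨C=q; E={q↦10}; A=∅; R=[let v :: app]⟩
8. ⟨C=7; E={v↦10, q↦10}; A=∅; R=[app]⟩
9. ⟨C=(λv. ((λp. (let z = -1 in z)) ((λz. v) v))); E=∅; A=[7]; R=∅⟩
10. ⟨C=((λp. (let z = -1 in z)) ((λz. v) v)); E={v↦7}; A=∅; R=∅⟩
11. ⟨C=((λz. v) v); E={v↦7}; A=∅; R=[app]⟩
12. ⟨C=v; E={v↦7}; A=∅; R=[app :: app]⟩
13. ⟨C=(λz. v); E={v↦7}; A=[7]; R=[app]⟩
14. ⟨C=v; E={z↦7, v↦7}; A=∅; R=[app]⟩
15. ⟨C=(λp. (let z = -1 in z)); E={v↦7}; A=[7]; R=∅⟩
16. ⟨C=(let z = -1 in z); E={p↦7, v↦7}; A=∅; R=∅⟩
17. ⟨C=-1; E={p↦7, v↦7}; A=∅; R=[let z]⟩
18. ⟨C=z; E={z↦-1, p↦7, v↦7}; A=∅; R=∅⟩
→ final value -1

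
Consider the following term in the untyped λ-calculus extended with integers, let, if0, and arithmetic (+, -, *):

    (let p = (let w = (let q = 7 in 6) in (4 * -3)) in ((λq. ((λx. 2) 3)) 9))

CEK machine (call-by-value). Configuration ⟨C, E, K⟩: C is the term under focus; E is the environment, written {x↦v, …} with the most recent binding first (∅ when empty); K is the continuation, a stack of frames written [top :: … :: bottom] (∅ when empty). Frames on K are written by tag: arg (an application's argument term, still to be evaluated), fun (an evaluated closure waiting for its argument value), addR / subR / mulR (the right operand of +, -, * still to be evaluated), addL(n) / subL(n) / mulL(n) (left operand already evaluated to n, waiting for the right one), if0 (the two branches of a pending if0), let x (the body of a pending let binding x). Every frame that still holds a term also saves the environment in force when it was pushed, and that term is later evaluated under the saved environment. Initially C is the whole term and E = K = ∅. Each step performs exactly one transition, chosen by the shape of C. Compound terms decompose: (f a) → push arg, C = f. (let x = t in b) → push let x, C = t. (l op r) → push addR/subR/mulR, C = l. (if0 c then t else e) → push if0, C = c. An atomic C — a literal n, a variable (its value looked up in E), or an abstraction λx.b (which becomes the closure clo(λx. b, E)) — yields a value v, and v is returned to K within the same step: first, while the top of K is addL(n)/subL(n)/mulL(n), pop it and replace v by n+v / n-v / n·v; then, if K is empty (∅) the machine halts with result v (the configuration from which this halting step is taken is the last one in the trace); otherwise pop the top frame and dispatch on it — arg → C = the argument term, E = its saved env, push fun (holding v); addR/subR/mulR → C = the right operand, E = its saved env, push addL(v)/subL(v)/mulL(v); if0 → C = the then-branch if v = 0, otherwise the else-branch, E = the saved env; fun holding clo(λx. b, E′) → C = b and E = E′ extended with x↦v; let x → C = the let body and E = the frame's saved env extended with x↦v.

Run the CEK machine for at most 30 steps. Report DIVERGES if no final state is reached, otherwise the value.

Answer: 2

Execution trace:
t=0: <C=(let p = (let w = (let q = 7 in 6) in (4 * -3)) in ((λq. ((λx. 2) 3)) 9)), E=∅, K=∅>
t=1: <C=(let w = (let q = 7 in 6) in (4 * -3)), E=∅, K=[let p]>
t=2: <C=(let q = 7 in 6), E=∅, K=[let w :: let p]>
t=3: <C=7, E=∅, K=[let q :: let w :: let p]>
t=4: <C=6, E={q↦7}, K=[let w :: let p]>
t=5: <C=(4 * -3), E={w↦6}, K=[let p]>
t=6: <C=4, E={w↦6}, K=[mulR :: let p]>
t=7: <C=-3, E={w↦6}, K=[mulL(4) :: let p]>
t=8: <C=((λq. ((λx. 2) 3)) 9), E={p↦-12}, K=∅>
t=9: <C=(λq. ((λx. 2) 3)), E={p↦-12}, K=[arg]>
t=10: <C=9, E={p↦-12}, K=[fun]>
t=11: <C=((λx. 2) 3), E={q↦9, p↦-12}, K=∅>
t=12: <C=(λx. 2), E={q↦9, p↦-12}, K=[arg]>
t=13: <C=3, E={q↦9, p↦-12}, K=[fun]>
t=14: <C=2, E={x↦3, q↦9, p↦-12}, K=∅>
→ final value 2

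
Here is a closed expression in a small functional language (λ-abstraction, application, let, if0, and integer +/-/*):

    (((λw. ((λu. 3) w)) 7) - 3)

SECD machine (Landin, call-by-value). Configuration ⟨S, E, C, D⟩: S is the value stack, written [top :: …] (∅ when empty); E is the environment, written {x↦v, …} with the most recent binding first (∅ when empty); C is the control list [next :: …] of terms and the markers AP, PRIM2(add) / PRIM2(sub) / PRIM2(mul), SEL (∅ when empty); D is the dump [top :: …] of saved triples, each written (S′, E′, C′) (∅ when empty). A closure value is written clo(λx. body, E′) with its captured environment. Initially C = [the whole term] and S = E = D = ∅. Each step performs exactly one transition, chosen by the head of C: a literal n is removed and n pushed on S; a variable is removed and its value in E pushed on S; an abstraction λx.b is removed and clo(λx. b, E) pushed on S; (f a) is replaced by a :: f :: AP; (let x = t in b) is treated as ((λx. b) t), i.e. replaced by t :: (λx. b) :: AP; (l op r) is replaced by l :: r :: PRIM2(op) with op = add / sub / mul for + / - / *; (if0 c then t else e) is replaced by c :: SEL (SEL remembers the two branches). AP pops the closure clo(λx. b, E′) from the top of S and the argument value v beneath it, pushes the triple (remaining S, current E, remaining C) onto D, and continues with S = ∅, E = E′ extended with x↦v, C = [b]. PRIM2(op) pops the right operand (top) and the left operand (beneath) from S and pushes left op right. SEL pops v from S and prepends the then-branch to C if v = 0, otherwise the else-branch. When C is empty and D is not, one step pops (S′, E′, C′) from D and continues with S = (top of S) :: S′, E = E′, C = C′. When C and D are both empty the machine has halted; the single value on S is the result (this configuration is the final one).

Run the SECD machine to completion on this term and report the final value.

Answer: 0

Machine steps:
step 0: ⟨S=∅; E=∅; C=[(((λw. ((λu. 3) w)) 7) - 3)]; D=∅⟩
step 1: ⟨S=∅; E=∅; C=[((λw. ((λu. 3) w)) 7) :: 3 :: PRIM2(sub)]; D=∅⟩
step 2: ⟨S=∅; E=∅; C=[7 :: (λw. ((λu. 3) w)) :: AP :: 3 :: PRIM2(sub)]; D=∅⟩
step 3: ⟨S=[7]; E=∅; C=[(λw. ((λu. 3) w)) :: AP :: 3 :: PRIM2(sub)]; D=∅⟩
step 4: ⟨S=[clo(λw. ((λu. 3) w), ∅) :: 7]; E=∅; C=[AP :: 3 :: PRIM2(sub)]; D=∅⟩
step 5: ⟨S=∅; E={w↦7}; C=[((λu. 3) w)]; D=[(∅, ∅, [3 :: PRIM2(sub)])]⟩
step 6: ⟨S=∅; E={w↦7}; C=[w :: (λu. 3) :: AP]; D=[(∅, ∅, [3 :: PRIM2(sub)])]⟩
step 7: ⟨S=[7]; E={w↦7}; C=[(λu. 3) :: AP]; D=[(∅, ∅, [3 :: PRIM2(sub)])]⟩
step 8: ⟨S=[clo(λu. 3, {w↦7}) :: 7]; E={w↦7}; C=[AP]; D=[(∅, ∅, [3 :: PRIM2(sub)])]⟩
step 9: ⟨S=∅; E={u↦7, w↦7}; C=[3]; D=[(∅, {w↦7}, ∅) :: (∅, ∅, [3 :: PRIM2(sub)])]⟩
step 10: ⟨S=[3]; E={u↦7, w↦7}; C=∅; D=[(∅, {w↦7}, ∅) :: (∅, ∅, [3 :: PRIM2(sub)])]⟩
step 11: ⟨S=[3]; E={w↦7}; C=∅; D=[(∅, ∅, [3 :: PRIM2(sub)])]⟩
step 12: ⟨S=[3]; E=∅; C=[3 :: PRIM2(sub)]; D=∅⟩
step 13: ⟨S=[3 :: 3]; E=∅; C=[PRIM2(sub)]; D=∅⟩
step 14: ⟨S=[0]; E=∅; C=∅; D=∅⟩
→ final value 0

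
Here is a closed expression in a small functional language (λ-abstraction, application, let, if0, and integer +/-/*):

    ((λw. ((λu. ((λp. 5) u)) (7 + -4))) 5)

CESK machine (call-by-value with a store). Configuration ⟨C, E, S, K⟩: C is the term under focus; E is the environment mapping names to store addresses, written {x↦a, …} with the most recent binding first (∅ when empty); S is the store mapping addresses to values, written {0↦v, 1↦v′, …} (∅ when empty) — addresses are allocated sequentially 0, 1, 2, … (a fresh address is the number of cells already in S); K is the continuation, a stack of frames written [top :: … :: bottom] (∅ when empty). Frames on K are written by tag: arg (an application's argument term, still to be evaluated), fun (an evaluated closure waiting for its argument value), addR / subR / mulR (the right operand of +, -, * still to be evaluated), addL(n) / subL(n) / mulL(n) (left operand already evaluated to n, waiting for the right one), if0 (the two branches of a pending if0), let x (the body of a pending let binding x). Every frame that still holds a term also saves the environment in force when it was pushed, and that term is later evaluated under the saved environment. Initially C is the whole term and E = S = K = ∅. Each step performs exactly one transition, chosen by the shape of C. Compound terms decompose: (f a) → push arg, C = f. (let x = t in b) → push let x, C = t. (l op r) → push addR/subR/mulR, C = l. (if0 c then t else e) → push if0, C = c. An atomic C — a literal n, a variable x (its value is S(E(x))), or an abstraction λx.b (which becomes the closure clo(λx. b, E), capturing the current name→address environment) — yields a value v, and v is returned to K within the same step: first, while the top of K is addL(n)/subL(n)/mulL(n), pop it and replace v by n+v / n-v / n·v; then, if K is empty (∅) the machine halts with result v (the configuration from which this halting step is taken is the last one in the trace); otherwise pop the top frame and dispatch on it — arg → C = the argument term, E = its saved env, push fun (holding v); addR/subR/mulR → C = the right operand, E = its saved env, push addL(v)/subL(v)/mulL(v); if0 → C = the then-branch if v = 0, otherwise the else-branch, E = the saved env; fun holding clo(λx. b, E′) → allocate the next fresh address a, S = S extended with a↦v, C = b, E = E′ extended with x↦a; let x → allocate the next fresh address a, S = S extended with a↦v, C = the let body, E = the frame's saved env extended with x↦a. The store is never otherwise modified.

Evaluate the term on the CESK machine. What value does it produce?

t=0: <C=((λw. ((λu. ((λp. 5) u)) (7 + -4))) 5), E=∅, S=∅, K=∅>
t=1: <C=(λw. ((λu. ((λp. 5) u)) (7 + -4))), E=∅, S=∅, K=[arg]>
t=2: <C=5, E=∅, S=∅, K=[fun]>
t=3: <C=((λu. ((λp. 5) u)) (7 + -4)), E={w↦0}, S={0↦5}, K=∅>
t=4: <C=(λu. ((λp. 5) u)), E={w↦0}, S={0↦5}, K=[arg]>
t=5: <C=(7 + -4), E={w↦0}, S={0↦5}, K=[fun]>
t=6: <C=7, E={w↦0}, S={0↦5}, K=[addR :: fun]>
t=7: <C=-4, E={w↦0}, S={0↦5}, K=[addL(7) :: fun]>
t=8: <C=((λp. 5) u), E={u↦1, w↦0}, S={0↦5, 1↦3}, K=∅>
t=9: <C=(λp. 5), E={u↦1, w↦0}, S={0↦5, 1↦3}, K=[arg]>
t=10: <C=u, E={u↦1, w↦0}, S={0↦5, 1↦3}, K=[fun]>
t=11: <C=5, E={p↦2, u↦1, w↦0}, S={0↦5, 1↦3, 2↦3}, K=∅>
→ final value 5

Answer: 5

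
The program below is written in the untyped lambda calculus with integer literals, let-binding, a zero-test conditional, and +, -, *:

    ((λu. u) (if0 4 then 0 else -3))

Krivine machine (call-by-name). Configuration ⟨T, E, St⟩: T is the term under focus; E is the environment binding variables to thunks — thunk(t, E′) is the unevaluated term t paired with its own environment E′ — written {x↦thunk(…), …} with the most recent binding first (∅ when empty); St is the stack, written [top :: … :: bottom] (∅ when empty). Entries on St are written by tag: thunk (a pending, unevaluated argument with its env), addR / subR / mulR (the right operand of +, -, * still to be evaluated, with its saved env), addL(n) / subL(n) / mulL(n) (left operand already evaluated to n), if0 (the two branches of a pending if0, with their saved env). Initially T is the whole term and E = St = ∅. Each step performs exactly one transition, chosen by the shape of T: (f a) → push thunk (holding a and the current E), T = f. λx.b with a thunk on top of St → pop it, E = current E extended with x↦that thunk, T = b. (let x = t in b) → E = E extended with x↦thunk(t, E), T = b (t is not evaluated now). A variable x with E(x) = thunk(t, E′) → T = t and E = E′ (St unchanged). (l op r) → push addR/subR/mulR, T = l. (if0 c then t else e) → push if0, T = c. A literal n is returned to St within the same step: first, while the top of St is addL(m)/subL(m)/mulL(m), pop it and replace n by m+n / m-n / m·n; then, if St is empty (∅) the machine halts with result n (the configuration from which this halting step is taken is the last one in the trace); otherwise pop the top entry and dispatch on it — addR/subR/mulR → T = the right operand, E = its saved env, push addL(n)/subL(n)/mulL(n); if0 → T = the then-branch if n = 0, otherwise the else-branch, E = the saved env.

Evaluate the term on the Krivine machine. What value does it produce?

[0] <T=((λu. u) (if0 4 then 0 else -3)), E=∅, St=∅>
[1] <T=(λu. u), E=∅, St=[thunk]>
[2] <T=u, E={u↦thunk((if0 4 then 0 else -3), ∅)}, St=∅>
[3] <T=(if0 4 then 0 else -3), E=∅, St=∅>
[4] <T=4, E=∅, St=[if0]>
[5] <T=-3, E=∅, St=∅>
→ final value -3

Answer: -3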